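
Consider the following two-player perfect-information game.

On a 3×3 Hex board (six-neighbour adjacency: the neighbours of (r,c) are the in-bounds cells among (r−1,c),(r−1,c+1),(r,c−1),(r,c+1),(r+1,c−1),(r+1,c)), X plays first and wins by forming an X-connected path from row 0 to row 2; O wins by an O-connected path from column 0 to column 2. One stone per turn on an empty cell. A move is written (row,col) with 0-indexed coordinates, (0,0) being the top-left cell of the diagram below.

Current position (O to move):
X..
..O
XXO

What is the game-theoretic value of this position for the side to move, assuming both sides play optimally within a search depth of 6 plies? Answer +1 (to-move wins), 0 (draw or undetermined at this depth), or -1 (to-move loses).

value(X../..O/XXO, O) = -1

p1 O@[X../..O/XXO]: (0,1)[XO./..O/XXO]-1* (0,2)[X.O/..O/XXO]-1 (1,0)[X../O.O/XXO]-1 (1,1)[X../.OO/XXO]-1
p2 X@[XO./..O/XXO]: (0,2)[XOX/..O/XXO]+1* (1,0)[XO./X.O/XXO]+1 (1,1)[XO./.XO/XXO]+1
p3 O@[XOX/..O/XXO]: (1,0)[XOX/O.O/XXO]-1* (1,1)[XOX/.OO/XXO]-1
p4 X@[XOX/O.O/XXO]: (1,1)[XOX/OXO/XXO]+1*
p5 O@[XOX/OXO/XXO] terminal -1; root [X../..O/XXO] d6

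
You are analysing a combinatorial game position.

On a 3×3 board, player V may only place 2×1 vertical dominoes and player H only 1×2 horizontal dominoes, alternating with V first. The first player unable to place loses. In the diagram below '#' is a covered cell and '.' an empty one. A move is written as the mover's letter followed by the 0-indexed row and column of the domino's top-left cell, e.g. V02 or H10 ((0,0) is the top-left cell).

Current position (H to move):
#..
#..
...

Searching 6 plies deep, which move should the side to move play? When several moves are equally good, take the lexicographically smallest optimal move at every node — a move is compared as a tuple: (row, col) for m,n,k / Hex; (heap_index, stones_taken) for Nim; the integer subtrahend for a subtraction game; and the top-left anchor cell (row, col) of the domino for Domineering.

H's best at [#../#../...]: H11

[#../#../...] H move#1: H01:-1/###/#../..., H11:+1/#../###/...*, H20:-1/#../#../##., H21:-1/#../#../.##
[#../###/...] end (terminal -1, V#2); searched #../#../... to 6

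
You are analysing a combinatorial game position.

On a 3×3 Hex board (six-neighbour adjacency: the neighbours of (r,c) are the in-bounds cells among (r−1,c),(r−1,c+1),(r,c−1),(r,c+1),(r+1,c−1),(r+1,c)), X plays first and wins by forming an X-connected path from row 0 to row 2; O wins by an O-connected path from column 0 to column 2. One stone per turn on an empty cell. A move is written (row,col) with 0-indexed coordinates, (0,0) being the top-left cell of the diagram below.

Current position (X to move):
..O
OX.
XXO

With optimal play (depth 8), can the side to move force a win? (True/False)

X winning at [..O/OX./XXO]: True

ply 1, X at ..O/OX./XXO | (0,0)=-1→X.O/OX./XXO; (0,1)=+1→.XO/OX./XXO*; (1,2)=-1→..O/OXX/XXO
ply 2: .XO/OX./XXO is terminal -1 (O); from ..O/OX./XXO depth 8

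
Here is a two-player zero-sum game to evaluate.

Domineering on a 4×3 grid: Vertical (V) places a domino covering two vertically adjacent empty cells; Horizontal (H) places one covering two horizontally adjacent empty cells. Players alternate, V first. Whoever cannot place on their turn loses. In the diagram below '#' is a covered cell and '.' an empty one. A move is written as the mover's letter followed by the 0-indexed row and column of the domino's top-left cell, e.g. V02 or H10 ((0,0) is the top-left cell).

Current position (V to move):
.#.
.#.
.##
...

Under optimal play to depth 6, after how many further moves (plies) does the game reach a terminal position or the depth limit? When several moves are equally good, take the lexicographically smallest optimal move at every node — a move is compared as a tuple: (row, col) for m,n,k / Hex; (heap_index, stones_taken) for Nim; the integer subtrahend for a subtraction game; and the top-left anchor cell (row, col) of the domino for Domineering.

p1 V@[.#./.#./.##/...]: V00[##./##./.##/...]+1* V02[.##/.##/.##/...]+1 V10[.#./##./###/...]+1 V20[.#./.#./###/#..]+1
p2 H@[##./##./.##/...]: H30[##./##./.##/##.]-1* H31[##./##./.##/.##]-1
p3 V@[##./##./.##/##.]: V02[###/###/.##/##.]+1*
p4 H@[###/###/.##/##.] terminal -1; root [.#./.#./.##/...] d6

PV length from [.#./.#./.##/...]: 3 plies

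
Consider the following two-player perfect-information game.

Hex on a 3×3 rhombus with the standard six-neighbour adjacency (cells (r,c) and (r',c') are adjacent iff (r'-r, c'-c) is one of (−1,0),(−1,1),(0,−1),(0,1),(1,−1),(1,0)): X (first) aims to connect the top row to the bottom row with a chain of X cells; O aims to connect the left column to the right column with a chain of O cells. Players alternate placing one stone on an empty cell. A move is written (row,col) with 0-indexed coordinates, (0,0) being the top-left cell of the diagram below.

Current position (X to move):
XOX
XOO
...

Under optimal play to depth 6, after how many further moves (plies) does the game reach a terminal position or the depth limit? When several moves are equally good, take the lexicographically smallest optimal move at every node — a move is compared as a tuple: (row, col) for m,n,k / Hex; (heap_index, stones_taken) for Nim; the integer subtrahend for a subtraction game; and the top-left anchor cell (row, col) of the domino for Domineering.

[XOX/XOO/...] X move#1: (2,0):+1/XOX/XOO/X..*, (2,1):-1/XOX/XOO/.X., (2,2):-1/XOX/XOO/..X
[XOX/XOO/X..] end (terminal -1, O#2); searched XOX/XOO/... to 6

PV length from [XOX/XOO/...]: 1 ply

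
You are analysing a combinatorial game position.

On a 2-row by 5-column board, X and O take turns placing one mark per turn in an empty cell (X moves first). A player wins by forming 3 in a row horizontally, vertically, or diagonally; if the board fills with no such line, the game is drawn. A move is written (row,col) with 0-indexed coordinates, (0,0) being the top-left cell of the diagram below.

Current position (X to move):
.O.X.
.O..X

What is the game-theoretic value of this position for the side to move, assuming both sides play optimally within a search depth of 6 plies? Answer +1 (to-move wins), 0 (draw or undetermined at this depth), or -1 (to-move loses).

value(.O.X./.O..X, X) = 0

p1 X@[.O.X./.O..X]: (0,0)[XO.X./.O..X]-1 (0,2)[.OXX./.O..X]+0* (0,4)[.O.XX/.O..X]-1 (1,0)[.O.X./XO..X]+0 (1,2)[.O.X./.OX.X]+0 (1,3)[.O.X./.O.XX]+0
p2 O@[.OXX./.O..X]: (0,0)[OOXX./.O..X]-1 (0,4)[.OXXO/.O..X]+0* (1,0)[.OXX./OO..X]-1 (1,2)[.OXX./.OO.X]-1 (1,3)[.OXX./.O.OX]-1
p3 X@[.OXXO/.O..X]: (0,0)[XOXXO/.O..X]-1 (1,0)[.OXXO/XO..X]+0* (1,2)[.OXXO/.OX.X]+0 (1,3)[.OXXO/.O.XX]+0
p4 O@[.OXXO/XO..X]: (0,0)[OOXXO/XO..X]+0* (1,2)[.OXXO/XOO.X]+0 (1,3)[.OXXO/XO.OX]+0
p5 X@[OOXXO/XO..X]: (1,2)[OOXXO/XOX.X]+0* (1,3)[OOXXO/XO.XX]+0
p6 O@[OOXXO/XOX.X]: (1,3)[OOXXO/XOXOX]+0*
p7 X@[OOXXO/XOXOX] terminal +0; root [.O.X./.O..X] d6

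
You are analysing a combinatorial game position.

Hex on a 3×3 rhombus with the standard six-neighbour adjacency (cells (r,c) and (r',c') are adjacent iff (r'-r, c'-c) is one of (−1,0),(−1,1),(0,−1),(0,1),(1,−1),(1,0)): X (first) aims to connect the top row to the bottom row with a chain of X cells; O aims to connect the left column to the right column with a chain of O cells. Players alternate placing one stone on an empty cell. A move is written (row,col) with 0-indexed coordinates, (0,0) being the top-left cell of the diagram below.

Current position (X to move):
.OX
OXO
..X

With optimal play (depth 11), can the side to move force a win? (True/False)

ply 1, X at .OX/OXO/..X | (0,0)=+1→XOX/OXO/..X*; (2,0)=+1→.OX/OXO/X.X; (2,1)=+1→.OX/OXO/.XX
ply 2, O at XOX/OXO/..X | (2,0)=-1→XOX/OXO/O.X*; (2,1)=-1→XOX/OXO/.OX
ply 3, X at XOX/OXO/O.X | (2,1)=+1→XOX/OXO/OXX*
ply 4: XOX/OXO/OXX is terminal -1 (O); from .OX/OXO/..X depth 11

X winning at [.OX/OXO/..X]: True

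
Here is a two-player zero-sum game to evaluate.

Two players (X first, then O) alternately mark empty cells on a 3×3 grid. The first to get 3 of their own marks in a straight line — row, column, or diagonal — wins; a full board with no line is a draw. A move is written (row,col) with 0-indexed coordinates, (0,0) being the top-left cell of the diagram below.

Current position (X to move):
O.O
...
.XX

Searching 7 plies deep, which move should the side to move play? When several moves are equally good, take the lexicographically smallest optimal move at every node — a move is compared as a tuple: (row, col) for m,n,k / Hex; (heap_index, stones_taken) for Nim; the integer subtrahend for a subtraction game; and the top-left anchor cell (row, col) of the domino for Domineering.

ply 1, X at O.O/.../.XX | (0,1)=+1→OXO/.../.XX*; (1,0)=-1→O.O/X../.XX; (1,1)=-1→O.O/.X./.XX; (1,2)=-1→O.O/..X/.XX; (2,0)=+1→O.O/.../XXX
ply 2, O at OXO/.../.XX | (1,0)=-1→OXO/O../.XX*; (1,1)=-1→OXO/.O./.XX; (1,2)=-1→OXO/..O/.XX; (2,0)=-1→OXO/.../OXX
ply 3, X at OXO/O../.XX | (1,1)=+1→OXO/OX./.XX*; (1,2)=-1→OXO/O.X/.XX; (2,0)=+1→OXO/O../XXX
ply 4: OXO/OX./.XX is terminal -1 (O); from O.O/.../.XX depth 7

X's best at [O.O/.../.XX]: (0,1)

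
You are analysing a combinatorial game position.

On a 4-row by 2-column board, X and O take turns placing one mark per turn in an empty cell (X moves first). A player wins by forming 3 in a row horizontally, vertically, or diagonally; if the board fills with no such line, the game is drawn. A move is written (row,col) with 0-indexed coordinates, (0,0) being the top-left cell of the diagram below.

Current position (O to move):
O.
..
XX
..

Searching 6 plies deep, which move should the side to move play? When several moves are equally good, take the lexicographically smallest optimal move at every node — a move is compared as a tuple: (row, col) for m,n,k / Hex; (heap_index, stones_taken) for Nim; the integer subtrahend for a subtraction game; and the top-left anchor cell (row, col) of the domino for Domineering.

O's best at [O./../XX/..]: (0,1)

p1 O@[O./../XX/..]: (0,1)[OO/../XX/..]+0* (1,0)[O./O./XX/..]-1 (1,1)[O./.O/XX/..]+0 (3,0)[O./../XX/O.]-1 (3,1)[O./../XX/.O]+0
p2 X@[OO/../XX/..]: (1,0)[OO/X./XX/..]+0* (1,1)[OO/.X/XX/..]+0 (3,0)[OO/../XX/X.]+0 (3,1)[OO/../XX/.X]+0
p3 O@[OO/X./XX/..]: (1,1)[OO/XO/XX/..]-1 (3,0)[OO/X./XX/O.]+0* (3,1)[OO/X./XX/.O]-1
p4 X@[OO/X./XX/O.]: (1,1)[OO/XX/XX/O.]+0* (3,1)[OO/X./XX/OX]+0
p5 O@[OO/XX/XX/O.]: (3,1)[OO/XX/XX/OO]+0*
p6 X@[OO/XX/XX/OO] terminal +0; root [O./../XX/..] d6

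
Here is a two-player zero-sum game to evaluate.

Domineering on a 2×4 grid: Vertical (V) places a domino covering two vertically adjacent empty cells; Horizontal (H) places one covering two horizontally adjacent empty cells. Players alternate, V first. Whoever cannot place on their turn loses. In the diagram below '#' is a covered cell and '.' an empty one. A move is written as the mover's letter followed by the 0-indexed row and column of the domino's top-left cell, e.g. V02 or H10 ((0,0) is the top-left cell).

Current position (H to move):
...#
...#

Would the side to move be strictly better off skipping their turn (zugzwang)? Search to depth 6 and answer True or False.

p1 H@[...#/...#]: H00[##.#/...#]+1* H01[.###/...#]+1 H10[...#/##.#]+1 H11[...#/.###]+1
p2 V@[##.#/...#]: V02[####/..##]-1*
p3 H@[####/..##]: H10[####/####]+1*
p4 V@[####/####] terminal -1; root [...#/...#] d6
pass branch (V moves first from the same position):
  | p1 V@[...#/...#]: V00[#..#/#..#]-1 V01[.#.#/.#.#]+1* V02[..##/..##]-1
  | p2 H@[.#.#/.#.#] terminal -1; root [...#/...#] d6
H moving scores +1; H passing scores -1

zugzwang(...#/...#, H) = False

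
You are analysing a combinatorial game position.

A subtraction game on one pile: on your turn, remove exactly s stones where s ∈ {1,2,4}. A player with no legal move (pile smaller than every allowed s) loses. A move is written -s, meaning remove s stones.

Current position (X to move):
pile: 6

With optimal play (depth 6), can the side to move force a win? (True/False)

[6] X move#1: -1:-1/5*, -2:-1/4, -4:-1/2
[5] O move#2: -1:-1/4, -2:+1/3*, -4:-1/1
[3] X move#3: -1:-1/2*, -2:-1/1
[2] O move#4: -1:-1/1, -2:+1/0*
[0] end (terminal -1, X#5); searched 6 to 6

X winning at [6]: False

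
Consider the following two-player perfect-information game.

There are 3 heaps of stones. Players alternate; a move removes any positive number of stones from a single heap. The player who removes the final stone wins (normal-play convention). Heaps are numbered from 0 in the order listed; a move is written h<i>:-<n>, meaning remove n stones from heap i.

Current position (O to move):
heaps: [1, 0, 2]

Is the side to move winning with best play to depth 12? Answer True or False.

p1 O@[(1,0,2)]: h0:-1[(0,0,2)]-1 h2:-1[(1,0,1)]+1* h2:-2[(1,0,0)]-1
p2 X@[(1,0,1)]: h0:-1[(0,0,1)]-1* h2:-1[(1,0,0)]-1
p3 O@[(0,0,1)]: h2:-1[(0,0,0)]+1*
p4 X@[(0,0,0)] terminal -1; root [(1,0,2)] d12

O winning at [(1,0,2)]: True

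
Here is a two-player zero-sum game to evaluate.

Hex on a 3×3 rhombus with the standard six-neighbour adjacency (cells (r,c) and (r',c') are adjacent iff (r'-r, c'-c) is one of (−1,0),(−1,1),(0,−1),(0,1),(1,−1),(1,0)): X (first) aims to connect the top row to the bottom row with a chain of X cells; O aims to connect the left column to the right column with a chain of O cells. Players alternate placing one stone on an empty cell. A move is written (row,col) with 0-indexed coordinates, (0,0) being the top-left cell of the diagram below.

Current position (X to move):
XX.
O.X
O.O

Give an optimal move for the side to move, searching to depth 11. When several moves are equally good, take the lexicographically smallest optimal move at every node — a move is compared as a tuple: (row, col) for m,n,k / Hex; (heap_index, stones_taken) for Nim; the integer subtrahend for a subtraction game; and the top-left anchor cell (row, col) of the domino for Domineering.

X's best at [XX./O.X/O.O]: (2,1)

[XX./O.X/O.O] X move#1: (0,2):-1/XXX/O.X/O.O, (1,1):-1/XX./OXX/O.O, (2,1):+1/XX./O.X/OXO*
[XX./O.X/OXO] O move#2: (0,2):-1/XXO/O.X/OXO*, (1,1):-1/XX./OOX/OXO
[XXO/O.X/OXO] X move#3: (1,1):+1/XXO/OXX/OXO*
[XXO/OXX/OXO] end (terminal -1, O#4); searched XX./O.X/O.O to 11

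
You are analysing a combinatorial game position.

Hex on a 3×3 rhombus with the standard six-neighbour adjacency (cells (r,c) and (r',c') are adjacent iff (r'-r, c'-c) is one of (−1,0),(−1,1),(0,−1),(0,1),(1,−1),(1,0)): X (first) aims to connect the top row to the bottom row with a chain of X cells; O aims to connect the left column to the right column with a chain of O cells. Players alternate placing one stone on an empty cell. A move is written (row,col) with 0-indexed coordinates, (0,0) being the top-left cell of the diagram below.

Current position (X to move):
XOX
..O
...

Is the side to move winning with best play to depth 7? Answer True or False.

X winning at [XOX/..O/...]: True

[XOX/..O/...] X move#1: (1,0):-1/XOX/X.O/..., (1,1):+1/XOX/.XO/...*, (2,0):+1/XOX/..O/X.., (2,1):-1/XOX/..O/.X., (2,2):-1/XOX/..O/..X
[XOX/.XO/...] O move#2: (1,0):-1/XOX/OXO/...*, (2,0):-1/XOX/.XO/O.., (2,1):-1/XOX/.XO/.O., (2,2):-1/XOX/.XO/..O
[XOX/OXO/...] X move#3: (2,0):+1/XOX/OXO/X..*, (2,1):+1/XOX/OXO/.X., (2,2):+1/XOX/OXO/..X
[XOX/OXO/X..] end (terminal -1, O#4); searched XOX/..O/... to 7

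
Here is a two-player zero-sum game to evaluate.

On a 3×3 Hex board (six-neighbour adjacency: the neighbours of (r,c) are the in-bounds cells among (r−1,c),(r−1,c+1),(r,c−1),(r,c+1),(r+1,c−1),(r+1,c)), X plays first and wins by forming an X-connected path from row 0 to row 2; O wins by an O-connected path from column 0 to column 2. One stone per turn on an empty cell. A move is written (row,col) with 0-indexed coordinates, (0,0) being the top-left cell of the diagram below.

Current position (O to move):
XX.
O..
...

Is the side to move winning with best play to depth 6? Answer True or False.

O winning at [XX./O../...]: True

[XX./O../...] O move#1: (0,2):-1/XXO/O../..., (1,1):+1/XX./OO./...*, (1,2):-1/XX./O.O/..., (2,0):-1/XX./O../O.., (2,1):+1/XX./O../.O., (2,2):-1/XX./O../..O
[XX./OO./...] X move#2: (0,2):-1/XXX/OO./...*, (1,2):-1/XX./OOX/..., (2,0):-1/XX./OO./X.., (2,1):-1/XX./OO./.X., (2,2):-1/XX./OO./..X
[XXX/OO./...] O move#3: (1,2):+1/XXX/OOO/...*, (2,0):-1/XXX/OO./O.., (2,1):+1/XXX/OO./.O., (2,2):+1/XXX/OO./..O
[XXX/OOO/...] end (terminal -1, X#4); searched XX./O../... to 6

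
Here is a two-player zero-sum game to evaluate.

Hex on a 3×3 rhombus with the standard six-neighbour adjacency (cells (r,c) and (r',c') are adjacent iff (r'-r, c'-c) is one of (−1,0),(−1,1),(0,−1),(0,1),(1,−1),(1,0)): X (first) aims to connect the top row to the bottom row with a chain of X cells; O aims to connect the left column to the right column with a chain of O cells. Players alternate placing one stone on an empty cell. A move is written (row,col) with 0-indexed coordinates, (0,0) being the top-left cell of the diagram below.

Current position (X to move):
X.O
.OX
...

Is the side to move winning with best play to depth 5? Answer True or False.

p1 X@[X.O/.OX/...]: (0,1)[XXO/.OX/...]-1* (1,0)[X.O/XOX/...]-1 (2,0)[X.O/.OX/X..]-1 (2,1)[X.O/.OX/.X.]-1 (2,2)[X.O/.OX/..X]-1
p2 O@[XXO/.OX/...]: (1,0)[XXO/OOX/...]+1* (2,0)[XXO/.OX/O..]+1 (2,1)[XXO/.OX/.O.]+1 (2,2)[XXO/.OX/..O]+1
p3 X@[XXO/OOX/...] terminal -1; root [X.O/.OX/...] d5

X winning at [X.O/.OX/...]: False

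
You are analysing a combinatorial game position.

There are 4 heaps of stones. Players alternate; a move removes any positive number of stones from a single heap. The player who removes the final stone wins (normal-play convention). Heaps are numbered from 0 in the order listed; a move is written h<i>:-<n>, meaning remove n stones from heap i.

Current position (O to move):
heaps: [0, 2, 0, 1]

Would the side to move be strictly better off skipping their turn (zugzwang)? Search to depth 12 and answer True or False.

zugzwang((0,2,0,1), O) = False

ply 1, O at (0,2,0,1) | h1:-1=+1→(0,1,0,1)*; h1:-2=-1→(0,0,0,1); h3:-1=-1→(0,2,0,0)
ply 2, X at (0,1,0,1) | h1:-1=-1→(0,0,0,1)*; h3:-1=-1→(0,1,0,0)
ply 3, O at (0,0,0,1) | h3:-1=+1→(0,0,0,0)*
ply 4: (0,0,0,0) is terminal -1 (X); from (0,2,0,1) depth 12
suppose O passes — search the same position with X to move:
pass> ply 1, X at (0,2,0,1) | h1:-1=+1→(0,1,0,1)*; h1:-2=-1→(0,0,0,1); h3:-1=-1→(0,2,0,0)
pass> ply 2, O at (0,1,0,1) | h1:-1=-1→(0,0,0,1)*; h3:-1=-1→(0,1,0,0)
pass> ply 3, X at (0,0,0,1) | h3:-1=+1→(0,0,0,0)*
pass> ply 4: (0,0,0,0) is terminal -1 (O); from (0,2,0,1) depth 12
for O: play +1, pass -1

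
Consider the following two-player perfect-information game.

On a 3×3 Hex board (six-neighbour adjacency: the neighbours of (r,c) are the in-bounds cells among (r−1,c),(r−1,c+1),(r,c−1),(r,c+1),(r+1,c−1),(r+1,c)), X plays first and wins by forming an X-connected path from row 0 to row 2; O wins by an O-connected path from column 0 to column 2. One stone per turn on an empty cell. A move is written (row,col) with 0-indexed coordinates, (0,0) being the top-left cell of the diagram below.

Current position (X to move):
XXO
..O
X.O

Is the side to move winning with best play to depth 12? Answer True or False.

[XXO/..O/X.O] X move#1: (1,0):+1/XXO/X.O/X.O*, (1,1):+1/XXO/.XO/X.O, (2,1):+1/XXO/..O/XXO
[XXO/X.O/X.O] end (terminal -1, O#2); searched XXO/..O/X.O to 12

X winning at [XXO/..O/X.O]: True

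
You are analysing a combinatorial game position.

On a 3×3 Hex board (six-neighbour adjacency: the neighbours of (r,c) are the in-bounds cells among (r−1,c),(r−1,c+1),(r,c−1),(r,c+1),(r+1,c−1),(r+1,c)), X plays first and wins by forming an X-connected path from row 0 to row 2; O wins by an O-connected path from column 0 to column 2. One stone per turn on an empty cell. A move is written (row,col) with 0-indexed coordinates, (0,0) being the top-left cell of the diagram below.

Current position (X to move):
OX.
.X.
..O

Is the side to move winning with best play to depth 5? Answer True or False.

X winning at [OX./.X./..O]: True

[OX./.X./..O] X move#1: (0,2):+1/OXX/.X./..O*, (1,0):+1/OX./XX./..O, (1,2):+1/OX./.XX/..O, (2,0):+1/OX./.X./X.O, (2,1):+1/OX./.X./.XO
[OXX/.X./..O] O move#2: (1,0):-1/OXX/OX./..O*, (1,2):-1/OXX/.XO/..O, (2,0):-1/OXX/.X./O.O, (2,1):-1/OXX/.X./.OO
[OXX/OX./..O] X move#3: (1,2):+1/OXX/OXX/..O*, (2,0):+1/OXX/OX./X.O, (2,1):+1/OXX/OX./.XO
[OXX/OXX/..O] O move#4: (2,0):-1/OXX/OXX/O.O*, (2,1):-1/OXX/OXX/.OO
[OXX/OXX/O.O] X move#5: (2,1):+1/OXX/OXX/OXO*
[OXX/OXX/OXO] end (terminal -1, O#6); searched OX./.X./..O to 5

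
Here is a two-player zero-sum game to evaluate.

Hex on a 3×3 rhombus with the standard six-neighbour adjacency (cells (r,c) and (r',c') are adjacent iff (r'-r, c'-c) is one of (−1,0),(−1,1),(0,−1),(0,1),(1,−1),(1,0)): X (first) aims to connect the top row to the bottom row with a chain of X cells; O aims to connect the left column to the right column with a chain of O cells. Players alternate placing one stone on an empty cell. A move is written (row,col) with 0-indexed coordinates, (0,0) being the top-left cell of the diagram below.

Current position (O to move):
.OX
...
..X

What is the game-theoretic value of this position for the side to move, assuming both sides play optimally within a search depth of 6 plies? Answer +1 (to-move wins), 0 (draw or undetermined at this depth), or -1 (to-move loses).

p1 O@[.OX/.../..X]: (0,0)[OOX/.../..X]-1* (1,0)[.OX/O../..X]-1 (1,1)[.OX/.O./..X]-1 (1,2)[.OX/..O/..X]-1 (2,0)[.OX/.../O.X]-1 (2,1)[.OX/.../.OX]-1
p2 X@[OOX/.../..X]: (1,0)[OOX/X../..X]+1* (1,1)[OOX/.X./..X]+1 (1,2)[OOX/..X/..X]+1 (2,0)[OOX/.../X.X]+1 (2,1)[OOX/.../.XX]+1
p3 O@[OOX/X../..X]: (1,1)[OOX/XO./..X]-1* (1,2)[OOX/X.O/..X]-1 (2,0)[OOX/X../O.X]-1 (2,1)[OOX/X../.OX]-1
p4 X@[OOX/XO./..X]: (1,2)[OOX/XOX/..X]+1* (2,0)[OOX/XO./X.X]-1 (2,1)[OOX/XO./.XX]-1
p5 O@[OOX/XOX/..X] terminal -1; root [.OX/.../..X] d6

value(.OX/.../..X, O) = -1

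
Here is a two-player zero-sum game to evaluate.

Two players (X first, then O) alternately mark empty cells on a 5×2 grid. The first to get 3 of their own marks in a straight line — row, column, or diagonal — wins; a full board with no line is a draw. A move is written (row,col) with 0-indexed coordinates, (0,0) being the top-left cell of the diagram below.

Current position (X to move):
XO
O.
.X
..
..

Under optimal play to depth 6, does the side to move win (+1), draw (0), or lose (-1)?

ply 1, X at XO/O./.X/../.. | (1,1)=+0→XO/OX/.X/../..; (2,0)=+0→XO/O./XX/../..; (3,0)=+0→XO/O./.X/X./..; (3,1)=+1→XO/O./.X/.X/..*; (4,0)=+0→XO/O./.X/../X.; (4,1)=+0→XO/O./.X/../.X
ply 2, O at XO/O./.X/.X/.. | (1,1)=-1→XO/OO/.X/.X/..*; (2,0)=-1→XO/O./OX/.X/..; (3,0)=-1→XO/O./.X/OX/..; (4,0)=-1→XO/O./.X/.X/O.; (4,1)=-1→XO/O./.X/.X/.O
ply 3, X at XO/OO/.X/.X/.. | (2,0)=+0→XO/OO/XX/.X/..; (3,0)=+0→XO/OO/.X/XX/..; (4,0)=+0→XO/OO/.X/.X/X.; (4,1)=+1→XO/OO/.X/.X/.X*
ply 4: XO/OO/.X/.X/.X is terminal -1 (O); from XO/O./.X/../.. depth 6

value(XO/O./.X/../.., X) = +1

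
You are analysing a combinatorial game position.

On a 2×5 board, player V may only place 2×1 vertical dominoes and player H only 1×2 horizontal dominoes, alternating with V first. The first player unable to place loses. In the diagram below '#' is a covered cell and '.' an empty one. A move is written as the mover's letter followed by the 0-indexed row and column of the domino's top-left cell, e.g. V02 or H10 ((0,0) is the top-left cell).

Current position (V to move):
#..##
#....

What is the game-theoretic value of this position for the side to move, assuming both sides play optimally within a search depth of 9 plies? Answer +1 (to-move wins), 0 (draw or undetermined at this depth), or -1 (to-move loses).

ply 1, V at #..##/#.... | V01=-1→##.##/##...; V02=+1→#.###/#.#..*
ply 2, H at #.###/#.#.. | H13=-1→#.###/#.###*
ply 3, V at #.###/#.### | V01=+1→#####/#####*
ply 4: #####/##### is terminal -1 (H); from #..##/#.... depth 9

value(#..##/#...., V) = +1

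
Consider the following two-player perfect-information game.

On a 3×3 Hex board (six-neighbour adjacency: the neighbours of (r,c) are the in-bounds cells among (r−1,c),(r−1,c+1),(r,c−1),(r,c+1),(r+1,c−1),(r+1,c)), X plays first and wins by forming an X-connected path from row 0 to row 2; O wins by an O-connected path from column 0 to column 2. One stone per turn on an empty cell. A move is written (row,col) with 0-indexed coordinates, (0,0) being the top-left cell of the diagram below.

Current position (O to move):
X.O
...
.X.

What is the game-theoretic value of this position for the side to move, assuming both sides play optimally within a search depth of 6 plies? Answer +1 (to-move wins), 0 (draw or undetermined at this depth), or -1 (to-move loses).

value(X.O/.../.X., O) = +1

ply 1, O at X.O/.../.X. | (0,1)=-1→XOO/.../.X.; (1,0)=+1→X.O/O../.X.*; (1,1)=+1→X.O/.O./.X.; (1,2)=-1→X.O/..O/.X.; (2,0)=-1→X.O/.../OX.; (2,2)=-1→X.O/.../.XO
ply 2, X at X.O/O../.X. | (0,1)=-1→XXO/O../.X.*; (1,1)=-1→X.O/OX./.X.; (1,2)=-1→X.O/O.X/.X.; (2,0)=-1→X.O/O../XX.; (2,2)=-1→X.O/O../.XX
ply 3, O at XXO/O../.X. | (1,1)=+1→XXO/OO./.X.*; (1,2)=-1→XXO/O.O/.X.; (2,0)=-1→XXO/O../OX.; (2,2)=-1→XXO/O../.XO
ply 4: XXO/OO./.X. is terminal -1 (X); from X.O/.../.X. depth 6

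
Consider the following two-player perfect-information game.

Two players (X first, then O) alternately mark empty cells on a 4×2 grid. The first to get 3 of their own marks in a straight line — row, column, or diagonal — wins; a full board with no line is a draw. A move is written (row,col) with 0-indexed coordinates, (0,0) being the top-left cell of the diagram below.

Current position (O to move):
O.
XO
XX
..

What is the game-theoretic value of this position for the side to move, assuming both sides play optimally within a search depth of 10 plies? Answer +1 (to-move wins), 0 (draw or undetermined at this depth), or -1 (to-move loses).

[O./XO/XX/..] O move#1: (0,1):-1/OO/XO/XX/.., (3,0):+0/O./XO/XX/O.*, (3,1):-1/O./XO/XX/.O
[O./XO/XX/O.] X move#2: (0,1):+0/OX/XO/XX/O.*, (3,1):+0/O./XO/XX/OX
[OX/XO/XX/O.] O move#3: (3,1):+0/OX/XO/XX/OO*
[OX/XO/XX/OO] end (terminal +0, X#4); searched O./XO/XX/.. to 10

value(O./XO/XX/.., O) = 0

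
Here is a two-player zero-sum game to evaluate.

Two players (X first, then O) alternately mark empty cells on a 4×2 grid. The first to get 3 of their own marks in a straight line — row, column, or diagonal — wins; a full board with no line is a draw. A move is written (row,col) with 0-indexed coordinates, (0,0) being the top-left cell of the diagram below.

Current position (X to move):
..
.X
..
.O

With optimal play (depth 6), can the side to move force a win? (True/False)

X winning at [../.X/../.O]: False

ply 1, X at ../.X/../.O | (0,0)=+0→X./.X/../.O*; (0,1)=+0→.X/.X/../.O; (1,0)=+0→../XX/../.O; (2,0)=+0→../.X/X./.O; (2,1)=+0→../.X/.X/.O; (3,0)=+0→../.X/../XO
ply 2, O at X./.X/../.O | (0,1)=+0→XO/.X/../.O*; (1,0)=+0→X./OX/../.O; (2,0)=+0→X./.X/O./.O; (2,1)=+0→X./.X/.O/.O; (3,0)=+0→X./.X/../OO
ply 3, X at XO/.X/../.O | (1,0)=+0→XO/XX/../.O*; (2,0)=+0→XO/.X/X./.O; (2,1)=+0→XO/.X/.X/.O; (3,0)=+0→XO/.X/../XO
ply 4, O at XO/XX/../.O | (2,0)=+0→XO/XX/O./.O*; (2,1)=-1→XO/XX/.O/.O; (3,0)=-1→XO/XX/../OO
ply 5, X at XO/XX/O./.O | (2,1)=+0→XO/XX/OX/.O*; (3,0)=+0→XO/XX/O./XO
ply 6, O at XO/XX/OX/.O | (3,0)=+0→XO/XX/OX/OO*
ply 7: XO/XX/OX/OO is terminal +0 (X); from ../.X/../.O depth 6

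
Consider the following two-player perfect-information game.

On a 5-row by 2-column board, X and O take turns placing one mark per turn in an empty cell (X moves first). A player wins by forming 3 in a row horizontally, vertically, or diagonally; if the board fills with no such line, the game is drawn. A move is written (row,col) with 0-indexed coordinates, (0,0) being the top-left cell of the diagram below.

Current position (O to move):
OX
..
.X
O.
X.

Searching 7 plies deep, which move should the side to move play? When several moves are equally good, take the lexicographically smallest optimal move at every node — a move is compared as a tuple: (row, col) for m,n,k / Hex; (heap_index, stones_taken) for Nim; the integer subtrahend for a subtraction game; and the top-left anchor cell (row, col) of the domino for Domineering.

O's best at [OX/../.X/O./X.]: (1,1)

p1 O@[OX/../.X/O./X.]: (1,0)[OX/O./.X/O./X.]-1 (1,1)[OX/.O/.X/O./X.]+0* (2,0)[OX/../OX/O./X.]-1 (3,1)[OX/../.X/OO/X.]-1 (4,1)[OX/../.X/O./XO]-1
p2 X@[OX/.O/.X/O./X.]: (1,0)[OX/XO/.X/O./X.]+0* (2,0)[OX/.O/XX/O./X.]+0 (3,1)[OX/.O/.X/OX/X.]+0 (4,1)[OX/.O/.X/O./XX]+0
p3 O@[OX/XO/.X/O./X.]: (2,0)[OX/XO/OX/O./X.]+0* (3,1)[OX/XO/.X/OO/X.]+0 (4,1)[OX/XO/.X/O./XO]+0
p4 X@[OX/XO/OX/O./X.]: (3,1)[OX/XO/OX/OX/X.]+0* (4,1)[OX/XO/OX/O./XX]+0
p5 O@[OX/XO/OX/OX/X.]: (4,1)[OX/XO/OX/OX/XO]+0*
p6 X@[OX/XO/OX/OX/XO] terminal +0; root [OX/../.X/O./X.] d7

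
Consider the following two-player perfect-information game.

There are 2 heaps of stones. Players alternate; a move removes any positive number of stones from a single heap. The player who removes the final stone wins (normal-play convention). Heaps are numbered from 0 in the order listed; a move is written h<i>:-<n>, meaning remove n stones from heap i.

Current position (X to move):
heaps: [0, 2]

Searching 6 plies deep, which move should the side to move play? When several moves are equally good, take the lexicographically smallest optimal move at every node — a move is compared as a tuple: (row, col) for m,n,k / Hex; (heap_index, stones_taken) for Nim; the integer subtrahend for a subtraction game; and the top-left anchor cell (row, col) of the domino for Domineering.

X's best at [(0,2)]: h1:-2

p1 X@[(0,2)]: h1:-1[(0,1)]-1 h1:-2[(0,0)]+1*
p2 O@[(0,0)] terminal -1; root [(0,2)] d6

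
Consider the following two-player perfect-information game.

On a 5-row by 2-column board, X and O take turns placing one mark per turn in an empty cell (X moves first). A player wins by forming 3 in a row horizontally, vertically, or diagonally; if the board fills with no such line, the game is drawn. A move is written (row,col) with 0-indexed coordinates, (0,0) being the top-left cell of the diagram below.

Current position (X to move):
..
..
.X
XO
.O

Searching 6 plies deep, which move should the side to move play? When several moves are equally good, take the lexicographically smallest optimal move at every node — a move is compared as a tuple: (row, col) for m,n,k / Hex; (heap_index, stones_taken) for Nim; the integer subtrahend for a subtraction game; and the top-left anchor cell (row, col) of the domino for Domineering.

p1 X@[../../.X/XO/.O]: (0,0)[X./../.X/XO/.O]+0 (0,1)[.X/../.X/XO/.O]+1* (1,0)[../X./.X/XO/.O]+0 (1,1)[../.X/.X/XO/.O]+1 (2,0)[../../XX/XO/.O]+1 (4,0)[../../.X/XO/XO]+0
p2 O@[.X/../.X/XO/.O]: (0,0)[OX/../.X/XO/.O]-1* (1,0)[.X/O./.X/XO/.O]-1 (1,1)[.X/.O/.X/XO/.O]-1 (2,0)[.X/../OX/XO/.O]-1 (4,0)[.X/../.X/XO/OO]-1
p3 X@[OX/../.X/XO/.O]: (1,0)[OX/X./.X/XO/.O]+1* (1,1)[OX/.X/.X/XO/.O]+1 (2,0)[OX/../XX/XO/.O]+1 (4,0)[OX/../.X/XO/XO]+1
p4 O@[OX/X./.X/XO/.O]: (1,1)[OX/XO/.X/XO/.O]-1* (2,0)[OX/X./OX/XO/.O]-1 (4,0)[OX/X./.X/XO/OO]-1
p5 X@[OX/XO/.X/XO/.O]: (2,0)[OX/XO/XX/XO/.O]+1* (4,0)[OX/XO/.X/XO/XO]+0
p6 O@[OX/XO/XX/XO/.O] terminal -1; root [../../.X/XO/.O] d6

X's best at [../../.X/XO/.O]: (0,1)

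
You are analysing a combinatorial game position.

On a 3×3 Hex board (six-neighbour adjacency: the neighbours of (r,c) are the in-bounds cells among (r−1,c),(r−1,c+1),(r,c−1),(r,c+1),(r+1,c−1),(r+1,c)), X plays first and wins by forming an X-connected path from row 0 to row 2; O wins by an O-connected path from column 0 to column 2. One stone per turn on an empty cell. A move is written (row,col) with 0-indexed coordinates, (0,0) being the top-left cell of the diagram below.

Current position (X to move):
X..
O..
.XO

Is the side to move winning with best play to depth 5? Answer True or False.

[X../O../.XO] X move#1: (0,1):-1/XX./O../.XO, (0,2):+1/X.X/O../.XO*, (1,1):+1/X../OX./.XO, (1,2):-1/X../O.X/.XO, (2,0):-1/X../O../XXO
[X.X/O../.XO] O move#2: (0,1):-1/XOX/O../.XO*, (1,1):-1/X.X/OO./.XO, (1,2):-1/X.X/O.O/.XO, (2,0):-1/X.X/O../OXO
[XOX/O../.XO] X move#3: (1,1):+1/XOX/OX./.XO*, (1,2):+1/XOX/O.X/.XO, (2,0):+1/XOX/O../XXO
[XOX/OX./.XO] end (terminal -1, O#4); searched X../O../.XO to 5

X winning at [X../O../.XO]: True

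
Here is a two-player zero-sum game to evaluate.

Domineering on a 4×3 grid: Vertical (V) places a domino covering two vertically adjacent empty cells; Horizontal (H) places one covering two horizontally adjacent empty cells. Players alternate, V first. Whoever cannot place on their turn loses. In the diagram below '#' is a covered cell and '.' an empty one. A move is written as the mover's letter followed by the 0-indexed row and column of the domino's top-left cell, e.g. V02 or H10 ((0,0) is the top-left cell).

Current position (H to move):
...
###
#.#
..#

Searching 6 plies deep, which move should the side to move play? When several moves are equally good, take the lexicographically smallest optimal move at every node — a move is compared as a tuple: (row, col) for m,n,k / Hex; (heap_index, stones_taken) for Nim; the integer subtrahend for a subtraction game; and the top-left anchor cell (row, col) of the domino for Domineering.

p1 H@[.../###/#.#/..#]: H00[##./###/#.#/..#]-1 H01[.##/###/#.#/..#]-1 H30[.../###/#.#/###]+1*
p2 V@[.../###/#.#/###] terminal -1; root [.../###/#.#/..#] d6

H's best at [.../###/#.#/..#]: H30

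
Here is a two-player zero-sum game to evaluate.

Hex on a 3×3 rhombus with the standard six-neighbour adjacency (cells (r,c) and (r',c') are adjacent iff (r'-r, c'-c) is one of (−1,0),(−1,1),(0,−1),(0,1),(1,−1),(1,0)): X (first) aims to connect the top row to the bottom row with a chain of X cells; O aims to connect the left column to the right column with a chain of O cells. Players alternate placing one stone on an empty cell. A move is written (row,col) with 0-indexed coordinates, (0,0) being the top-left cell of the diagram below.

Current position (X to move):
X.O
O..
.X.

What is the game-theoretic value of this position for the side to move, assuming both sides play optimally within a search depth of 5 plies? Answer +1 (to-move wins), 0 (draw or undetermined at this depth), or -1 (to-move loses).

[X.O/O../.X.] X move#1: (0,1):-1/XXO/O../.X.*, (1,1):-1/X.O/OX./.X., (1,2):-1/X.O/O.X/.X., (2,0):-1/X.O/O../XX., (2,2):-1/X.O/O../.XX
[XXO/O../.X.] O move#2: (1,1):+1/XXO/OO./.X.*, (1,2):-1/XXO/O.O/.X., (2,0):-1/XXO/O../OX., (2,2):-1/XXO/O../.XO
[XXO/OO./.X.] end (terminal -1, X#3); searched X.O/O../.X. to 5

value(X.O/O../.X., X) = -1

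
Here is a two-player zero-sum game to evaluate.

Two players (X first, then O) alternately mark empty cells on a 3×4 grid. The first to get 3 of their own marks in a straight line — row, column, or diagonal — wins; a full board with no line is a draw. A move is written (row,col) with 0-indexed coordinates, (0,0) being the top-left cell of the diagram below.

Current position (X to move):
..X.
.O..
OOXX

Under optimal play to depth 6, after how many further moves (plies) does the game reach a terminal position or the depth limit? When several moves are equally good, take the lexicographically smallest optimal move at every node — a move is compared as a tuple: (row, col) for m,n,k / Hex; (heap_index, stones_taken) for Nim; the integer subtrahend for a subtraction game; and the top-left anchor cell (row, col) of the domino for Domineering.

ply 1, X at ..X./.O../OOXX | (0,0)=-1→X.X./.O../OOXX; (0,1)=+1→.XX./.O../OOXX*; (0,3)=-1→..XX/.O../OOXX; (1,0)=-1→..X./XO../OOXX; (1,2)=+1→..X./.OX./OOXX; (1,3)=-1→..X./.O.X/OOXX
ply 2, O at .XX./.O../OOXX | (0,0)=-1→OXX./.O../OOXX*; (0,3)=-1→.XXO/.O../OOXX; (1,0)=-1→.XX./OO../OOXX; (1,2)=-1→.XX./.OO./OOXX; (1,3)=-1→.XX./.O.O/OOXX
ply 3, X at OXX./.O../OOXX | (0,3)=+1→OXXX/.O../OOXX*; (1,0)=+1→OXX./XO../OOXX; (1,2)=+1→OXX./.OX./OOXX; (1,3)=-1→OXX./.O.X/OOXX
ply 4: OXXX/.O../OOXX is terminal -1 (O); from ..X./.O../OOXX depth 6

PV length from [..X./.O../OOXX]: 3 plies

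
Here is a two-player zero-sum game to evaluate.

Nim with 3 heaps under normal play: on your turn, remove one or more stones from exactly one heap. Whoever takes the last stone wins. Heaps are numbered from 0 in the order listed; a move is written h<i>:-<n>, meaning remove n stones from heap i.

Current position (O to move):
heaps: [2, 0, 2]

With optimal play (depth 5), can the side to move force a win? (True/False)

[(2,0,2)] O move#1: h0:-1:-1/(1,0,2)*, h0:-2:-1/(0,0,2), h2:-1:-1/(2,0,1), h2:-2:-1/(2,0,0)
[(1,0,2)] X move#2: h0:-1:-1/(0,0,2), h2:-1:+1/(1,0,1)*, h2:-2:-1/(1,0,0)
[(1,0,1)] O move#3: h0:-1:-1/(0,0,1)*, h2:-1:-1/(1,0,0)
[(0,0,1)] X move#4: h2:-1:+1/(0,0,0)*
[(0,0,0)] end (terminal -1, O#5); searched (2,0,2) to 5

O winning at [(2,0,2)]: False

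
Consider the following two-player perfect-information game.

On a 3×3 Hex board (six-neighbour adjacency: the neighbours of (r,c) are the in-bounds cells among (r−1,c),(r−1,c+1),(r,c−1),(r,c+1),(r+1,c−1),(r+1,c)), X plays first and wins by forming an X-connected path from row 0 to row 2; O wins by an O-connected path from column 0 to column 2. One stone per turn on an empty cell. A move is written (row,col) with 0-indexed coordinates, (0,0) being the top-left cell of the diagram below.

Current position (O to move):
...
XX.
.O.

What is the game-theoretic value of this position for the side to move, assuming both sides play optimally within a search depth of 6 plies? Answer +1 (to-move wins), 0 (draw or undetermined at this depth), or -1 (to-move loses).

ply 1, O at .../XX./.O. | (0,0)=-1→O../XX./.O.; (0,1)=-1→.O./XX./.O.; (0,2)=-1→..O/XX./.O.; (1,2)=-1→.../XXO/.O.; (2,0)=+1→.../XX./OO.*; (2,2)=-1→.../XX./.OO
ply 2, X at .../XX./OO. | (0,0)=-1→X../XX./OO.*; (0,1)=-1→.X./XX./OO.; (0,2)=-1→..X/XX./OO.; (1,2)=-1→.../XXX/OO.; (2,2)=-1→.../XX./OOX
ply 3, O at X../XX./OO. | (0,1)=+1→XO./XX./OO.*; (0,2)=+1→X.O/XX./OO.; (1,2)=+1→X../XXO/OO.; (2,2)=+1→X../XX./OOO
ply 4, X at XO./XX./OO. | (0,2)=-1→XOX/XX./OO.*; (1,2)=-1→XO./XXX/OO.; (2,2)=-1→XO./XX./OOX
ply 5, O at XOX/XX./OO. | (1,2)=+1→XOX/XXO/OO.*; (2,2)=+1→XOX/XX./OOO
ply 6: XOX/XXO/OO. is terminal -1 (X); from .../XX./.O. depth 6

value(.../XX./.O., O) = +1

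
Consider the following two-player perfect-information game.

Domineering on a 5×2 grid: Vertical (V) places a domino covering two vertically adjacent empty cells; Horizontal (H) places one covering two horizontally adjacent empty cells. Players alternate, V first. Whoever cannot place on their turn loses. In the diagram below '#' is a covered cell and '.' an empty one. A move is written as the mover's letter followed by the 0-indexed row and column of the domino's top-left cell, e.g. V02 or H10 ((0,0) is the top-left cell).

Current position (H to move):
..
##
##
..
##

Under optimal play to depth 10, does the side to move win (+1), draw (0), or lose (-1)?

value(../##/##/../##, H) = +1

p1 H@[../##/##/../##]: H00[##/##/##/../##]+1* H30[../##/##/##/##]+1
p2 V@[##/##/##/../##] terminal -1; root [../##/##/../##] d10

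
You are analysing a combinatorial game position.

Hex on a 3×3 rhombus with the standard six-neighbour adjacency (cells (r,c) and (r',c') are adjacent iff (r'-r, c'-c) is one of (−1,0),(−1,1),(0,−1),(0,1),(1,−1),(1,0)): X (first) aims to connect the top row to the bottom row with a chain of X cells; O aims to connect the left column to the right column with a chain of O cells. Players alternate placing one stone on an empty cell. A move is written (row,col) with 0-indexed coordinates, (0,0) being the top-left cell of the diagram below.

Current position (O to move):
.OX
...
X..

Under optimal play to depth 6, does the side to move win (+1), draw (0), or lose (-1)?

value(.OX/.../X.., O) = -1

[.OX/.../X..] O move#1: (0,0):-1/OOX/.../X..*, (1,0):-1/.OX/O../X.., (1,1):-1/.OX/.O./X.., (1,2):-1/.OX/..O/X.., (2,1):-1/.OX/.../XO., (2,2):-1/.OX/.../X.O
[OOX/.../X..] X move#2: (1,0):+1/OOX/X../X..*, (1,1):+1/OOX/.X./X.., (1,2):+1/OOX/..X/X.., (2,1):+1/OOX/.../XX., (2,2):+1/OOX/.../X.X
[OOX/X../X..] O move#3: (1,1):-1/OOX/XO./X..*, (1,2):-1/OOX/X.O/X.., (2,1):-1/OOX/X../XO., (2,2):-1/OOX/X../X.O
[OOX/XO./X..] X move#4: (1,2):+1/OOX/XOX/X..*, (2,1):-1/OOX/XO./XX., (2,2):-1/OOX/XO./X.X
[OOX/XOX/X..] O move#5: (2,1):-1/OOX/XOX/XO.*, (2,2):-1/OOX/XOX/X.O
[OOX/XOX/XO.] X move#6: (2,2):+1/OOX/XOX/XOX*
[OOX/XOX/XOX] end (terminal -1, O#7); searched .OX/.../X.. to 6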